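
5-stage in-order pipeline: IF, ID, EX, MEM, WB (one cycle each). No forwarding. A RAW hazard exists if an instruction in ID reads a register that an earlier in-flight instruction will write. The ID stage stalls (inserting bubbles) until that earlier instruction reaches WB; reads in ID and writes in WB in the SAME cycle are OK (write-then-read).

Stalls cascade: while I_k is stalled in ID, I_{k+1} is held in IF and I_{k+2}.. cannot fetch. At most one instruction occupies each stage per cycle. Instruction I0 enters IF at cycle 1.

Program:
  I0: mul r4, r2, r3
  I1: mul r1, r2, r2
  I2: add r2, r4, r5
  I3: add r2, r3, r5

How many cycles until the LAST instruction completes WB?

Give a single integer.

Answer: 9

Derivation:
I0 mul r4 <- r2,r3: IF@1 ID@2 stall=0 (-) EX@3 MEM@4 WB@5
I1 mul r1 <- r2,r2: IF@2 ID@3 stall=0 (-) EX@4 MEM@5 WB@6
I2 add r2 <- r4,r5: IF@3 ID@4 stall=1 (RAW on I0.r4 (WB@5)) EX@6 MEM@7 WB@8
I3 add r2 <- r3,r5: IF@4 ID@6 stall=0 (-) EX@7 MEM@8 WB@9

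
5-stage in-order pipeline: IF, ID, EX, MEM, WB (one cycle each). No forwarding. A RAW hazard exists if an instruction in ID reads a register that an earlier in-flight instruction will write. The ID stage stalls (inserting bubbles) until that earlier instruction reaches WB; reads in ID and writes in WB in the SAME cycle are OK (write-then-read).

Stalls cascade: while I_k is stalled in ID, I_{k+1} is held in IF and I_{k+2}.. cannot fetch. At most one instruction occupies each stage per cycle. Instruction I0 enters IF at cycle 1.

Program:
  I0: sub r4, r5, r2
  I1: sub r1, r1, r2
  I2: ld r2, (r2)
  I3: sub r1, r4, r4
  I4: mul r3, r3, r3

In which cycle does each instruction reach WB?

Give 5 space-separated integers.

Answer: 5 6 7 8 9

Derivation:
I0 sub r4 <- r5,r2: IF@1 ID@2 stall=0 (-) EX@3 MEM@4 WB@5
I1 sub r1 <- r1,r2: IF@2 ID@3 stall=0 (-) EX@4 MEM@5 WB@6
I2 ld r2 <- r2: IF@3 ID@4 stall=0 (-) EX@5 MEM@6 WB@7
I3 sub r1 <- r4,r4: IF@4 ID@5 stall=0 (-) EX@6 MEM@7 WB@8
I4 mul r3 <- r3,r3: IF@5 ID@6 stall=0 (-) EX@7 MEM@8 WB@9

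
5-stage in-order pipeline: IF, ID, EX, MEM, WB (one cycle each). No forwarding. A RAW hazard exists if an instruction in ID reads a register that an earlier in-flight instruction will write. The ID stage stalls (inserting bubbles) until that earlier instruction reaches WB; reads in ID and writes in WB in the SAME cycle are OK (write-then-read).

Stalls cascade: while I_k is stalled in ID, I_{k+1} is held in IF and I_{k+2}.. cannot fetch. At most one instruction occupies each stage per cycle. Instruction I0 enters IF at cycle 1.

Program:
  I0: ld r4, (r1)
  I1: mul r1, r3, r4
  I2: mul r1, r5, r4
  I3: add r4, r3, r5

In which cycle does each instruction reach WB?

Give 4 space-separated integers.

I0 ld r4 <- r1: IF@1 ID@2 stall=0 (-) EX@3 MEM@4 WB@5
I1 mul r1 <- r3,r4: IF@2 ID@3 stall=2 (RAW on I0.r4 (WB@5)) EX@6 MEM@7 WB@8
I2 mul r1 <- r5,r4: IF@3 ID@6 stall=0 (-) EX@7 MEM@8 WB@9
I3 add r4 <- r3,r5: IF@6 ID@7 stall=0 (-) EX@8 MEM@9 WB@10

Answer: 5 8 9 10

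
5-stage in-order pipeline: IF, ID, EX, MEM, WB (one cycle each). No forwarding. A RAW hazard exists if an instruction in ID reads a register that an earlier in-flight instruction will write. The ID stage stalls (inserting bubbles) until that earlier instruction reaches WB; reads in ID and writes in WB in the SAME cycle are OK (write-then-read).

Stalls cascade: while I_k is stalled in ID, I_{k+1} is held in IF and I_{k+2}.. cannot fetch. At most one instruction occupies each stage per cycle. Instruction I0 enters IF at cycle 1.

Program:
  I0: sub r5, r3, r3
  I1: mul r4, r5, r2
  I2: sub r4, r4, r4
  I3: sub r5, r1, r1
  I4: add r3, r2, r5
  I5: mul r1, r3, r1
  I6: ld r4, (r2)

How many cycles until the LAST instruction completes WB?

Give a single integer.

Answer: 19

Derivation:
I0 sub r5 <- r3,r3: IF@1 ID@2 stall=0 (-) EX@3 MEM@4 WB@5
I1 mul r4 <- r5,r2: IF@2 ID@3 stall=2 (RAW on I0.r5 (WB@5)) EX@6 MEM@7 WB@8
I2 sub r4 <- r4,r4: IF@3 ID@6 stall=2 (RAW on I1.r4 (WB@8)) EX@9 MEM@10 WB@11
I3 sub r5 <- r1,r1: IF@6 ID@9 stall=0 (-) EX@10 MEM@11 WB@12
I4 add r3 <- r2,r5: IF@9 ID@10 stall=2 (RAW on I3.r5 (WB@12)) EX@13 MEM@14 WB@15
I5 mul r1 <- r3,r1: IF@10 ID@13 stall=2 (RAW on I4.r3 (WB@15)) EX@16 MEM@17 WB@18
I6 ld r4 <- r2: IF@13 ID@16 stall=0 (-) EX@17 MEM@18 WB@19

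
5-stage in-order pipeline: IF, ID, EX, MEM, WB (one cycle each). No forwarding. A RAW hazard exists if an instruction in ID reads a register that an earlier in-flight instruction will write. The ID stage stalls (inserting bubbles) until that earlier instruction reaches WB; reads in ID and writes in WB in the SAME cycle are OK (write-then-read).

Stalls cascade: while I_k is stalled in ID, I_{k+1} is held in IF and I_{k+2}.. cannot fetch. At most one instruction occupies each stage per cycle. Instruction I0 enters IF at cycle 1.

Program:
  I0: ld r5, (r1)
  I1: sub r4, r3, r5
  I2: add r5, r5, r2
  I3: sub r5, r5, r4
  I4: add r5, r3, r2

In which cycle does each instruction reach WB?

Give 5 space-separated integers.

I0 ld r5 <- r1: IF@1 ID@2 stall=0 (-) EX@3 MEM@4 WB@5
I1 sub r4 <- r3,r5: IF@2 ID@3 stall=2 (RAW on I0.r5 (WB@5)) EX@6 MEM@7 WB@8
I2 add r5 <- r5,r2: IF@3 ID@6 stall=0 (-) EX@7 MEM@8 WB@9
I3 sub r5 <- r5,r4: IF@6 ID@7 stall=2 (RAW on I2.r5 (WB@9)) EX@10 MEM@11 WB@12
I4 add r5 <- r3,r2: IF@7 ID@10 stall=0 (-) EX@11 MEM@12 WB@13

Answer: 5 8 9 12 13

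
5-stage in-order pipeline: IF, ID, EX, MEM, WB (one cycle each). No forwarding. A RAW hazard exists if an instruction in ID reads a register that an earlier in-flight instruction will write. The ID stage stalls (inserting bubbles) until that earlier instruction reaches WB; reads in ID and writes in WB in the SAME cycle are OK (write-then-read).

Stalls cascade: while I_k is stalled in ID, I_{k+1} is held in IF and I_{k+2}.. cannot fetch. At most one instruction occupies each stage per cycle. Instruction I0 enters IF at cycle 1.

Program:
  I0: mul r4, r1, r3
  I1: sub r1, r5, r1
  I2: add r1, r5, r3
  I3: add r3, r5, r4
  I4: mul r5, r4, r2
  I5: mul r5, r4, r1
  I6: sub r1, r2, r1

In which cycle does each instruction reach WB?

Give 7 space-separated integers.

Answer: 5 6 7 8 9 10 11

Derivation:
I0 mul r4 <- r1,r3: IF@1 ID@2 stall=0 (-) EX@3 MEM@4 WB@5
I1 sub r1 <- r5,r1: IF@2 ID@3 stall=0 (-) EX@4 MEM@5 WB@6
I2 add r1 <- r5,r3: IF@3 ID@4 stall=0 (-) EX@5 MEM@6 WB@7
I3 add r3 <- r5,r4: IF@4 ID@5 stall=0 (-) EX@6 MEM@7 WB@8
I4 mul r5 <- r4,r2: IF@5 ID@6 stall=0 (-) EX@7 MEM@8 WB@9
I5 mul r5 <- r4,r1: IF@6 ID@7 stall=0 (-) EX@8 MEM@9 WB@10
I6 sub r1 <- r2,r1: IF@7 ID@8 stall=0 (-) EX@9 MEM@10 WB@11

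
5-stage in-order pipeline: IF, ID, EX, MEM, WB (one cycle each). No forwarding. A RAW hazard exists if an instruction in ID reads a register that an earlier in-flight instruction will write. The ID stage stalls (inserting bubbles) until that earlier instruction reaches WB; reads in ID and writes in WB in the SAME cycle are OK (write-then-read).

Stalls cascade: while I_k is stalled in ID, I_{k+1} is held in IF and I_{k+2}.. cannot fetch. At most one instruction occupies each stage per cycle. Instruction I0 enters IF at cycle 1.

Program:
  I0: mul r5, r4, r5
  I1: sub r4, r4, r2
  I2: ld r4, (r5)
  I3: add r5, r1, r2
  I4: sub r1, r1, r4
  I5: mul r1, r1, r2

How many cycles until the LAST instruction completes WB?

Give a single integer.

Answer: 14

Derivation:
I0 mul r5 <- r4,r5: IF@1 ID@2 stall=0 (-) EX@3 MEM@4 WB@5
I1 sub r4 <- r4,r2: IF@2 ID@3 stall=0 (-) EX@4 MEM@5 WB@6
I2 ld r4 <- r5: IF@3 ID@4 stall=1 (RAW on I0.r5 (WB@5)) EX@6 MEM@7 WB@8
I3 add r5 <- r1,r2: IF@4 ID@6 stall=0 (-) EX@7 MEM@8 WB@9
I4 sub r1 <- r1,r4: IF@6 ID@7 stall=1 (RAW on I2.r4 (WB@8)) EX@9 MEM@10 WB@11
I5 mul r1 <- r1,r2: IF@7 ID@9 stall=2 (RAW on I4.r1 (WB@11)) EX@12 MEM@13 WB@14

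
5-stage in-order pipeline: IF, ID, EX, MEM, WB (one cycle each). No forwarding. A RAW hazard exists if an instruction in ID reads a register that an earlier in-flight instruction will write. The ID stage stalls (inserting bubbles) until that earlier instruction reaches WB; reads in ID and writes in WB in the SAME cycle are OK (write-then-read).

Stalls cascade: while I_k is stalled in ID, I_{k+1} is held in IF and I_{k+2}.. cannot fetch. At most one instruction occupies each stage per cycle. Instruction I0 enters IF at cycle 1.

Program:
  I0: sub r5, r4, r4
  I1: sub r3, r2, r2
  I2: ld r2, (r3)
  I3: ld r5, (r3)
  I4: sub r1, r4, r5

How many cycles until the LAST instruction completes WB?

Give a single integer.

I0 sub r5 <- r4,r4: IF@1 ID@2 stall=0 (-) EX@3 MEM@4 WB@5
I1 sub r3 <- r2,r2: IF@2 ID@3 stall=0 (-) EX@4 MEM@5 WB@6
I2 ld r2 <- r3: IF@3 ID@4 stall=2 (RAW on I1.r3 (WB@6)) EX@7 MEM@8 WB@9
I3 ld r5 <- r3: IF@4 ID@7 stall=0 (-) EX@8 MEM@9 WB@10
I4 sub r1 <- r4,r5: IF@7 ID@8 stall=2 (RAW on I3.r5 (WB@10)) EX@11 MEM@12 WB@13

Answer: 13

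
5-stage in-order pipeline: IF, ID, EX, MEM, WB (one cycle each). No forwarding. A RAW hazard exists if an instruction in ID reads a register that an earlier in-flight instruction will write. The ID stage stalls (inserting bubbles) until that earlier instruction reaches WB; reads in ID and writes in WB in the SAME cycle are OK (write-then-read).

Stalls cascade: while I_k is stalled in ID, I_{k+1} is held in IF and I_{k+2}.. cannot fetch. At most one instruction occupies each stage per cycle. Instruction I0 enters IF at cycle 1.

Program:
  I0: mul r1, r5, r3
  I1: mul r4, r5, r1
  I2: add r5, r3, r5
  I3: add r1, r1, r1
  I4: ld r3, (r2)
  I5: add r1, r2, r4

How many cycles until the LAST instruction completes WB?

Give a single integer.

Answer: 12

Derivation:
I0 mul r1 <- r5,r3: IF@1 ID@2 stall=0 (-) EX@3 MEM@4 WB@5
I1 mul r4 <- r5,r1: IF@2 ID@3 stall=2 (RAW on I0.r1 (WB@5)) EX@6 MEM@7 WB@8
I2 add r5 <- r3,r5: IF@3 ID@6 stall=0 (-) EX@7 MEM@8 WB@9
I3 add r1 <- r1,r1: IF@6 ID@7 stall=0 (-) EX@8 MEM@9 WB@10
I4 ld r3 <- r2: IF@7 ID@8 stall=0 (-) EX@9 MEM@10 WB@11
I5 add r1 <- r2,r4: IF@8 ID@9 stall=0 (-) EX@10 MEM@11 WB@12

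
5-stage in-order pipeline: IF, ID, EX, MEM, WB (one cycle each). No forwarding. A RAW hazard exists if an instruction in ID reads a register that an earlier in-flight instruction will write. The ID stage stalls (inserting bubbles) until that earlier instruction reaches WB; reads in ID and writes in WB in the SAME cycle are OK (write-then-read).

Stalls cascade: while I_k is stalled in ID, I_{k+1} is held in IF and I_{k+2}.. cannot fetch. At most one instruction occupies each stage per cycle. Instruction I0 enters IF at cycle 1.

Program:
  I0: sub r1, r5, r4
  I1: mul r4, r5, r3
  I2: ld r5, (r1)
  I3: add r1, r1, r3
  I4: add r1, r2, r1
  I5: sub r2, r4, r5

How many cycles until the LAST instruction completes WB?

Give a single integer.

Answer: 13

Derivation:
I0 sub r1 <- r5,r4: IF@1 ID@2 stall=0 (-) EX@3 MEM@4 WB@5
I1 mul r4 <- r5,r3: IF@2 ID@3 stall=0 (-) EX@4 MEM@5 WB@6
I2 ld r5 <- r1: IF@3 ID@4 stall=1 (RAW on I0.r1 (WB@5)) EX@6 MEM@7 WB@8
I3 add r1 <- r1,r3: IF@4 ID@6 stall=0 (-) EX@7 MEM@8 WB@9
I4 add r1 <- r2,r1: IF@6 ID@7 stall=2 (RAW on I3.r1 (WB@9)) EX@10 MEM@11 WB@12
I5 sub r2 <- r4,r5: IF@7 ID@10 stall=0 (-) EX@11 MEM@12 WB@13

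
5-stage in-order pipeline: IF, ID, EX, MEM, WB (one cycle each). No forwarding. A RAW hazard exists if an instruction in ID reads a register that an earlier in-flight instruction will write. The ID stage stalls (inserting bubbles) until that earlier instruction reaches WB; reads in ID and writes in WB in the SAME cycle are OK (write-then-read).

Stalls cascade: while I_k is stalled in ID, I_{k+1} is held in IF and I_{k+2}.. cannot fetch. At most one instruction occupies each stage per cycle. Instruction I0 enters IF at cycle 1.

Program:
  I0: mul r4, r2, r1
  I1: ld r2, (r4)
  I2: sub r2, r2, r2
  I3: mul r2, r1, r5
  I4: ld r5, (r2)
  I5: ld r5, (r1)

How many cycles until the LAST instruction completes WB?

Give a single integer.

I0 mul r4 <- r2,r1: IF@1 ID@2 stall=0 (-) EX@3 MEM@4 WB@5
I1 ld r2 <- r4: IF@2 ID@3 stall=2 (RAW on I0.r4 (WB@5)) EX@6 MEM@7 WB@8
I2 sub r2 <- r2,r2: IF@3 ID@6 stall=2 (RAW on I1.r2 (WB@8)) EX@9 MEM@10 WB@11
I3 mul r2 <- r1,r5: IF@6 ID@9 stall=0 (-) EX@10 MEM@11 WB@12
I4 ld r5 <- r2: IF@9 ID@10 stall=2 (RAW on I3.r2 (WB@12)) EX@13 MEM@14 WB@15
I5 ld r5 <- r1: IF@10 ID@13 stall=0 (-) EX@14 MEM@15 WB@16

Answer: 16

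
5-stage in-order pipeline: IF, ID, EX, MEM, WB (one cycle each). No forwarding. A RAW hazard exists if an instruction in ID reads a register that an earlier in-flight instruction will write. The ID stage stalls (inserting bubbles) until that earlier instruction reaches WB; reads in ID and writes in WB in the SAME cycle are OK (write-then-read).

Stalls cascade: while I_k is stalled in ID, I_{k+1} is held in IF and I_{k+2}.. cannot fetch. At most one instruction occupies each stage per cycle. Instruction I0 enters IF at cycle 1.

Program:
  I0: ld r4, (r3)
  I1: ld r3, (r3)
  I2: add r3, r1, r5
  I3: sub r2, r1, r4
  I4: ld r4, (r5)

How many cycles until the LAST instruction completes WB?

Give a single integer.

I0 ld r4 <- r3: IF@1 ID@2 stall=0 (-) EX@3 MEM@4 WB@5
I1 ld r3 <- r3: IF@2 ID@3 stall=0 (-) EX@4 MEM@5 WB@6
I2 add r3 <- r1,r5: IF@3 ID@4 stall=0 (-) EX@5 MEM@6 WB@7
I3 sub r2 <- r1,r4: IF@4 ID@5 stall=0 (-) EX@6 MEM@7 WB@8
I4 ld r4 <- r5: IF@5 ID@6 stall=0 (-) EX@7 MEM@8 WB@9

Answer: 9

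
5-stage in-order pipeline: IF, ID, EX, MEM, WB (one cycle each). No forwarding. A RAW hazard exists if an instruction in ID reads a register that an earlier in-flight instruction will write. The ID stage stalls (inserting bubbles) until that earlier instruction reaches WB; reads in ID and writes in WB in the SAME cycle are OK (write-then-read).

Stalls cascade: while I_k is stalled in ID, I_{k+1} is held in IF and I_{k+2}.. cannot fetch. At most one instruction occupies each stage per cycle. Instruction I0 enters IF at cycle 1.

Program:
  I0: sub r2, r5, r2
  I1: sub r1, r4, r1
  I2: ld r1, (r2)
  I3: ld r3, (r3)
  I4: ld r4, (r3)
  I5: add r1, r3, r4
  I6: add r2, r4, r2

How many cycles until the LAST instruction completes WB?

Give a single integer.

Answer: 16

Derivation:
I0 sub r2 <- r5,r2: IF@1 ID@2 stall=0 (-) EX@3 MEM@4 WB@5
I1 sub r1 <- r4,r1: IF@2 ID@3 stall=0 (-) EX@4 MEM@5 WB@6
I2 ld r1 <- r2: IF@3 ID@4 stall=1 (RAW on I0.r2 (WB@5)) EX@6 MEM@7 WB@8
I3 ld r3 <- r3: IF@4 ID@6 stall=0 (-) EX@7 MEM@8 WB@9
I4 ld r4 <- r3: IF@6 ID@7 stall=2 (RAW on I3.r3 (WB@9)) EX@10 MEM@11 WB@12
I5 add r1 <- r3,r4: IF@7 ID@10 stall=2 (RAW on I4.r4 (WB@12)) EX@13 MEM@14 WB@15
I6 add r2 <- r4,r2: IF@10 ID@13 stall=0 (-) EX@14 MEM@15 WB@16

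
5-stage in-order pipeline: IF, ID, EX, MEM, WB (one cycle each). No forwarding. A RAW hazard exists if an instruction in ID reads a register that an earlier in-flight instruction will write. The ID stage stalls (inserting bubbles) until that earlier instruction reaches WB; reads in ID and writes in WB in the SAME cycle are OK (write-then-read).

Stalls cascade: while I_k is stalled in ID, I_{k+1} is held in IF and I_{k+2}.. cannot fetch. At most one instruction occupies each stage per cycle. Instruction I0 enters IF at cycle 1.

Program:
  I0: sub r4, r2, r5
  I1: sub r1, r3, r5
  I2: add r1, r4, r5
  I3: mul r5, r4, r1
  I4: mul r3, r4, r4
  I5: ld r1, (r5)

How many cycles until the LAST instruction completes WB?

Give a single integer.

I0 sub r4 <- r2,r5: IF@1 ID@2 stall=0 (-) EX@3 MEM@4 WB@5
I1 sub r1 <- r3,r5: IF@2 ID@3 stall=0 (-) EX@4 MEM@5 WB@6
I2 add r1 <- r4,r5: IF@3 ID@4 stall=1 (RAW on I0.r4 (WB@5)) EX@6 MEM@7 WB@8
I3 mul r5 <- r4,r1: IF@4 ID@6 stall=2 (RAW on I2.r1 (WB@8)) EX@9 MEM@10 WB@11
I4 mul r3 <- r4,r4: IF@6 ID@9 stall=0 (-) EX@10 MEM@11 WB@12
I5 ld r1 <- r5: IF@9 ID@10 stall=1 (RAW on I3.r5 (WB@11)) EX@12 MEM@13 WB@14

Answer: 14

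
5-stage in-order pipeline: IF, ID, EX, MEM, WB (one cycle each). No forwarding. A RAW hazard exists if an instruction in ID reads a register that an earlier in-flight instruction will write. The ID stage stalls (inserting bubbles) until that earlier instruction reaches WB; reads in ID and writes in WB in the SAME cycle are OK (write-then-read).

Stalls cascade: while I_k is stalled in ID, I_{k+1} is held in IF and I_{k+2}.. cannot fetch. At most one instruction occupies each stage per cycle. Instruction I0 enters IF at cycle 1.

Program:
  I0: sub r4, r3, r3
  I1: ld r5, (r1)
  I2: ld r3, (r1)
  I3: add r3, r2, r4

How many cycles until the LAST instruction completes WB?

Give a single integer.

Answer: 8

Derivation:
I0 sub r4 <- r3,r3: IF@1 ID@2 stall=0 (-) EX@3 MEM@4 WB@5
I1 ld r5 <- r1: IF@2 ID@3 stall=0 (-) EX@4 MEM@5 WB@6
I2 ld r3 <- r1: IF@3 ID@4 stall=0 (-) EX@5 MEM@6 WB@7
I3 add r3 <- r2,r4: IF@4 ID@5 stall=0 (-) EX@6 MEM@7 WB@8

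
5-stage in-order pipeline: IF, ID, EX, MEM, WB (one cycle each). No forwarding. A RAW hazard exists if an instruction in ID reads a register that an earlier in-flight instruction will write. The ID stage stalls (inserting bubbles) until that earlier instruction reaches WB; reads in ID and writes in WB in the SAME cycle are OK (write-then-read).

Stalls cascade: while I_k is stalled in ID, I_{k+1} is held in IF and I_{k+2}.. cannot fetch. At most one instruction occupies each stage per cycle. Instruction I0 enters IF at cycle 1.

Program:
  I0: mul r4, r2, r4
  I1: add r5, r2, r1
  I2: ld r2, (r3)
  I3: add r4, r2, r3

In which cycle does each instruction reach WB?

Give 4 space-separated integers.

I0 mul r4 <- r2,r4: IF@1 ID@2 stall=0 (-) EX@3 MEM@4 WB@5
I1 add r5 <- r2,r1: IF@2 ID@3 stall=0 (-) EX@4 MEM@5 WB@6
I2 ld r2 <- r3: IF@3 ID@4 stall=0 (-) EX@5 MEM@6 WB@7
I3 add r4 <- r2,r3: IF@4 ID@5 stall=2 (RAW on I2.r2 (WB@7)) EX@8 MEM@9 WB@10

Answer: 5 6 7 10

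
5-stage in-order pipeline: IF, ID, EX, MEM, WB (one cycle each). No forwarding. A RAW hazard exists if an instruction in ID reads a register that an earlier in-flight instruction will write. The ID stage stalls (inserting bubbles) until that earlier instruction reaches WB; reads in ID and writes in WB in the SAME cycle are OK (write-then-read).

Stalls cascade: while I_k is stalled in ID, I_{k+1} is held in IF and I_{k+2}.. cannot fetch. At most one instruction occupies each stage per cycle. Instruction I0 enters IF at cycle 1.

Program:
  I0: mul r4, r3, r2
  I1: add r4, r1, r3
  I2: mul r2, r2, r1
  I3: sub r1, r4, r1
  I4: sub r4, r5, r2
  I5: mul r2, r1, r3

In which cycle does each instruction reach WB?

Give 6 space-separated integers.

Answer: 5 6 7 9 10 12

Derivation:
I0 mul r4 <- r3,r2: IF@1 ID@2 stall=0 (-) EX@3 MEM@4 WB@5
I1 add r4 <- r1,r3: IF@2 ID@3 stall=0 (-) EX@4 MEM@5 WB@6
I2 mul r2 <- r2,r1: IF@3 ID@4 stall=0 (-) EX@5 MEM@6 WB@7
I3 sub r1 <- r4,r1: IF@4 ID@5 stall=1 (RAW on I1.r4 (WB@6)) EX@7 MEM@8 WB@9
I4 sub r4 <- r5,r2: IF@5 ID@7 stall=0 (-) EX@8 MEM@9 WB@10
I5 mul r2 <- r1,r3: IF@7 ID@8 stall=1 (RAW on I3.r1 (WB@9)) EX@10 MEM@11 WB@12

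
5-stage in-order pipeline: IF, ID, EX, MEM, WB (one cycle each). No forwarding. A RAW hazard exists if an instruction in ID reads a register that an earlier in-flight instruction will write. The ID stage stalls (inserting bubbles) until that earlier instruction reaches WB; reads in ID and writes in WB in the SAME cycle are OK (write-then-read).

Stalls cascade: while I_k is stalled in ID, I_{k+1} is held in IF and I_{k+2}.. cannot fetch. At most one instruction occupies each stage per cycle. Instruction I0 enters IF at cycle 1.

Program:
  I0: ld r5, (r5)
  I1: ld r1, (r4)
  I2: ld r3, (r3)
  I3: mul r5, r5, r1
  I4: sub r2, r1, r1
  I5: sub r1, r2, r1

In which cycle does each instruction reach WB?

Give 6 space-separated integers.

I0 ld r5 <- r5: IF@1 ID@2 stall=0 (-) EX@3 MEM@4 WB@5
I1 ld r1 <- r4: IF@2 ID@3 stall=0 (-) EX@4 MEM@5 WB@6
I2 ld r3 <- r3: IF@3 ID@4 stall=0 (-) EX@5 MEM@6 WB@7
I3 mul r5 <- r5,r1: IF@4 ID@5 stall=1 (RAW on I1.r1 (WB@6)) EX@7 MEM@8 WB@9
I4 sub r2 <- r1,r1: IF@5 ID@7 stall=0 (-) EX@8 MEM@9 WB@10
I5 sub r1 <- r2,r1: IF@7 ID@8 stall=2 (RAW on I4.r2 (WB@10)) EX@11 MEM@12 WB@13

Answer: 5 6 7 9 10 13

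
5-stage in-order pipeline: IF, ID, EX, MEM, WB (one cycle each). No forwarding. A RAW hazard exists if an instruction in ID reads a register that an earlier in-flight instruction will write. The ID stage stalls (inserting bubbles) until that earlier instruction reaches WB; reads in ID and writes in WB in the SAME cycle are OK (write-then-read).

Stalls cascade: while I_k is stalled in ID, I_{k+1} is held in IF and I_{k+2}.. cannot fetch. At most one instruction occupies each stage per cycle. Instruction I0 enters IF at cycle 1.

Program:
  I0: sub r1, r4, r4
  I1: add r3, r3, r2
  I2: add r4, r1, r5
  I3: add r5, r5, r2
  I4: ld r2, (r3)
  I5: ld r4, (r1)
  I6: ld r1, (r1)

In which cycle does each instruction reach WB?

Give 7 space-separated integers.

Answer: 5 6 8 9 10 11 12

Derivation:
I0 sub r1 <- r4,r4: IF@1 ID@2 stall=0 (-) EX@3 MEM@4 WB@5
I1 add r3 <- r3,r2: IF@2 ID@3 stall=0 (-) EX@4 MEM@5 WB@6
I2 add r4 <- r1,r5: IF@3 ID@4 stall=1 (RAW on I0.r1 (WB@5)) EX@6 MEM@7 WB@8
I3 add r5 <- r5,r2: IF@4 ID@6 stall=0 (-) EX@7 MEM@8 WB@9
I4 ld r2 <- r3: IF@6 ID@7 stall=0 (-) EX@8 MEM@9 WB@10
I5 ld r4 <- r1: IF@7 ID@8 stall=0 (-) EX@9 MEM@10 WB@11
I6 ld r1 <- r1: IF@8 ID@9 stall=0 (-) EX@10 MEM@11 WB@12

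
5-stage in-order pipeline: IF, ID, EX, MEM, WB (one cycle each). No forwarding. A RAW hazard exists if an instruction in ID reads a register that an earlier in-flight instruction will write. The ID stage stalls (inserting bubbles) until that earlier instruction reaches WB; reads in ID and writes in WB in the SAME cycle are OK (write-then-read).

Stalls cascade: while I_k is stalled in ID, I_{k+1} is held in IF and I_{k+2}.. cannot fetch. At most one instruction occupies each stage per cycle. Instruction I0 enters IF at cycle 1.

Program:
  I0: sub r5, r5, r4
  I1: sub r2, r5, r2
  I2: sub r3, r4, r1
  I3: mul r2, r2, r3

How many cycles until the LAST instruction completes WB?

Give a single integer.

I0 sub r5 <- r5,r4: IF@1 ID@2 stall=0 (-) EX@3 MEM@4 WB@5
I1 sub r2 <- r5,r2: IF@2 ID@3 stall=2 (RAW on I0.r5 (WB@5)) EX@6 MEM@7 WB@8
I2 sub r3 <- r4,r1: IF@3 ID@6 stall=0 (-) EX@7 MEM@8 WB@9
I3 mul r2 <- r2,r3: IF@6 ID@7 stall=2 (RAW on I2.r3 (WB@9)) EX@10 MEM@11 WB@12

Answer: 12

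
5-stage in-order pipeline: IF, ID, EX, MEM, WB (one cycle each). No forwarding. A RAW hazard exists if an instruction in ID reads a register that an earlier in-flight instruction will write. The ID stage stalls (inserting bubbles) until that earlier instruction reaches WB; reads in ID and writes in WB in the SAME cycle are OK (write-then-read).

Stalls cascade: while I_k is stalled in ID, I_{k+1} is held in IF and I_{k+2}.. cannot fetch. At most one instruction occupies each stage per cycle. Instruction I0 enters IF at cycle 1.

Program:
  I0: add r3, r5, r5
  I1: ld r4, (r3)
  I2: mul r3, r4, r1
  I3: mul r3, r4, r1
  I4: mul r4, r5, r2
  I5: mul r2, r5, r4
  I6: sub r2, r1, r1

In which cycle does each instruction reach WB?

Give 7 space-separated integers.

I0 add r3 <- r5,r5: IF@1 ID@2 stall=0 (-) EX@3 MEM@4 WB@5
I1 ld r4 <- r3: IF@2 ID@3 stall=2 (RAW on I0.r3 (WB@5)) EX@6 MEM@7 WB@8
I2 mul r3 <- r4,r1: IF@3 ID@6 stall=2 (RAW on I1.r4 (WB@8)) EX@9 MEM@10 WB@11
I3 mul r3 <- r4,r1: IF@6 ID@9 stall=0 (-) EX@10 MEM@11 WB@12
I4 mul r4 <- r5,r2: IF@9 ID@10 stall=0 (-) EX@11 MEM@12 WB@13
I5 mul r2 <- r5,r4: IF@10 ID@11 stall=2 (RAW on I4.r4 (WB@13)) EX@14 MEM@15 WB@16
I6 sub r2 <- r1,r1: IF@11 ID@14 stall=0 (-) EX@15 MEM@16 WB@17

Answer: 5 8 11 12 13 16 17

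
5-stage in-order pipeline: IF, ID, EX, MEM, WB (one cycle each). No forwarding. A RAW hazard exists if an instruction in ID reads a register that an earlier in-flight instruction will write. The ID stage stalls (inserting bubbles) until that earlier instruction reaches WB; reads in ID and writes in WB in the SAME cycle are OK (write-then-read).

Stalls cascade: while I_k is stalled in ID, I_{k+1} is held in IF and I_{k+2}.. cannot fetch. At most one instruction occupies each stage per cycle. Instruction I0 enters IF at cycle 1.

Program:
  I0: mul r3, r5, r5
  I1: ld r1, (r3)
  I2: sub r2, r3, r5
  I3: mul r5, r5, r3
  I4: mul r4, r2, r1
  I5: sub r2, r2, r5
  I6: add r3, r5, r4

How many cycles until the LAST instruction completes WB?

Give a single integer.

Answer: 15

Derivation:
I0 mul r3 <- r5,r5: IF@1 ID@2 stall=0 (-) EX@3 MEM@4 WB@5
I1 ld r1 <- r3: IF@2 ID@3 stall=2 (RAW on I0.r3 (WB@5)) EX@6 MEM@7 WB@8
I2 sub r2 <- r3,r5: IF@3 ID@6 stall=0 (-) EX@7 MEM@8 WB@9
I3 mul r5 <- r5,r3: IF@6 ID@7 stall=0 (-) EX@8 MEM@9 WB@10
I4 mul r4 <- r2,r1: IF@7 ID@8 stall=1 (RAW on I2.r2 (WB@9)) EX@10 MEM@11 WB@12
I5 sub r2 <- r2,r5: IF@8 ID@10 stall=0 (-) EX@11 MEM@12 WB@13
I6 add r3 <- r5,r4: IF@10 ID@11 stall=1 (RAW on I4.r4 (WB@12)) EX@13 MEM@14 WB@15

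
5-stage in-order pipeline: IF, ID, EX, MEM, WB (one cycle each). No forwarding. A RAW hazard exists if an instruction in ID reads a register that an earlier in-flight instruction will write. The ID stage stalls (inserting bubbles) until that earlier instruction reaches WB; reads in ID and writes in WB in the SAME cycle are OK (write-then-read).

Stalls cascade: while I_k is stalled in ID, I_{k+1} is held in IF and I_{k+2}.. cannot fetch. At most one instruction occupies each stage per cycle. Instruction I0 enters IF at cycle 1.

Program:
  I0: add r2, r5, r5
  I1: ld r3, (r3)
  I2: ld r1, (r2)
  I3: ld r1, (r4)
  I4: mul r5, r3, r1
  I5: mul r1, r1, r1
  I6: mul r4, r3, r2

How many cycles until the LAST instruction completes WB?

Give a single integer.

Answer: 14

Derivation:
I0 add r2 <- r5,r5: IF@1 ID@2 stall=0 (-) EX@3 MEM@4 WB@5
I1 ld r3 <- r3: IF@2 ID@3 stall=0 (-) EX@4 MEM@5 WB@6
I2 ld r1 <- r2: IF@3 ID@4 stall=1 (RAW on I0.r2 (WB@5)) EX@6 MEM@7 WB@8
I3 ld r1 <- r4: IF@4 ID@6 stall=0 (-) EX@7 MEM@8 WB@9
I4 mul r5 <- r3,r1: IF@6 ID@7 stall=2 (RAW on I3.r1 (WB@9)) EX@10 MEM@11 WB@12
I5 mul r1 <- r1,r1: IF@7 ID@10 stall=0 (-) EX@11 MEM@12 WB@13
I6 mul r4 <- r3,r2: IF@10 ID@11 stall=0 (-) EX@12 MEM@13 WB@14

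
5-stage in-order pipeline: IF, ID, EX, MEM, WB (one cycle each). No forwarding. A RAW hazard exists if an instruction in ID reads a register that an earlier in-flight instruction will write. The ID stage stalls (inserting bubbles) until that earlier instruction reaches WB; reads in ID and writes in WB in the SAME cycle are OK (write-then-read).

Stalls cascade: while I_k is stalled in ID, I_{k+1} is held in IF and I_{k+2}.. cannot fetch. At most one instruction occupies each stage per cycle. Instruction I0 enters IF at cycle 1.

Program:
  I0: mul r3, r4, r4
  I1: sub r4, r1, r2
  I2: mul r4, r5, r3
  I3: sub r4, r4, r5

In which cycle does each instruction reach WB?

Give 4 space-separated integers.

Answer: 5 6 8 11

Derivation:
I0 mul r3 <- r4,r4: IF@1 ID@2 stall=0 (-) EX@3 MEM@4 WB@5
I1 sub r4 <- r1,r2: IF@2 ID@3 stall=0 (-) EX@4 MEM@5 WB@6
I2 mul r4 <- r5,r3: IF@3 ID@4 stall=1 (RAW on I0.r3 (WB@5)) EX@6 MEM@7 WB@8
I3 sub r4 <- r4,r5: IF@4 ID@6 stall=2 (RAW on I2.r4 (WB@8)) EX@9 MEM@10 WB@11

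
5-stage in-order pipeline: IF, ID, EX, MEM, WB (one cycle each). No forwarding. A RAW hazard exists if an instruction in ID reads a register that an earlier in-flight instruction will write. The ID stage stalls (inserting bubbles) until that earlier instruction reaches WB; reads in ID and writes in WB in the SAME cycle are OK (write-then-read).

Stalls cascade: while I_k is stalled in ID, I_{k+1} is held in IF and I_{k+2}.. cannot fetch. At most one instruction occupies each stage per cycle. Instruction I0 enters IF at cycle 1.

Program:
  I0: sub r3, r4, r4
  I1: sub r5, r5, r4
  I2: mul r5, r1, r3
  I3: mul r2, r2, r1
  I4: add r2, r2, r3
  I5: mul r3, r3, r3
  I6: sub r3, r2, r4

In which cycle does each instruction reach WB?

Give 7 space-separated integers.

Answer: 5 6 8 9 12 13 15

Derivation:
I0 sub r3 <- r4,r4: IF@1 ID@2 stall=0 (-) EX@3 MEM@4 WB@5
I1 sub r5 <- r5,r4: IF@2 ID@3 stall=0 (-) EX@4 MEM@5 WB@6
I2 mul r5 <- r1,r3: IF@3 ID@4 stall=1 (RAW on I0.r3 (WB@5)) EX@6 MEM@7 WB@8
I3 mul r2 <- r2,r1: IF@4 ID@6 stall=0 (-) EX@7 MEM@8 WB@9
I4 add r2 <- r2,r3: IF@6 ID@7 stall=2 (RAW on I3.r2 (WB@9)) EX@10 MEM@11 WB@12
I5 mul r3 <- r3,r3: IF@7 ID@10 stall=0 (-) EX@11 MEM@12 WB@13
I6 sub r3 <- r2,r4: IF@10 ID@11 stall=1 (RAW on I4.r2 (WB@12)) EX@13 MEM@14 WB@15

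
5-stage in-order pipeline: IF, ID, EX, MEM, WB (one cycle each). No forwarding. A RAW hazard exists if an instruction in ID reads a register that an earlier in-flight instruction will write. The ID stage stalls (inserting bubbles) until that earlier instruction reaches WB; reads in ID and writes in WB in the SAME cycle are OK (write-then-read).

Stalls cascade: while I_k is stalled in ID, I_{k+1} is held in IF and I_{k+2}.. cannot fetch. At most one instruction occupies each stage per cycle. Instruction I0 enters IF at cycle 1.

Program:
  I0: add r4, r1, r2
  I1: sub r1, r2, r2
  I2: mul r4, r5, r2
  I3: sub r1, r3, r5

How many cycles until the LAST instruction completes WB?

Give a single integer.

Answer: 8

Derivation:
I0 add r4 <- r1,r2: IF@1 ID@2 stall=0 (-) EX@3 MEM@4 WB@5
I1 sub r1 <- r2,r2: IF@2 ID@3 stall=0 (-) EX@4 MEM@5 WB@6
I2 mul r4 <- r5,r2: IF@3 ID@4 stall=0 (-) EX@5 MEM@6 WB@7
I3 sub r1 <- r3,r5: IF@4 ID@5 stall=0 (-) EX@6 MEM@7 WB@8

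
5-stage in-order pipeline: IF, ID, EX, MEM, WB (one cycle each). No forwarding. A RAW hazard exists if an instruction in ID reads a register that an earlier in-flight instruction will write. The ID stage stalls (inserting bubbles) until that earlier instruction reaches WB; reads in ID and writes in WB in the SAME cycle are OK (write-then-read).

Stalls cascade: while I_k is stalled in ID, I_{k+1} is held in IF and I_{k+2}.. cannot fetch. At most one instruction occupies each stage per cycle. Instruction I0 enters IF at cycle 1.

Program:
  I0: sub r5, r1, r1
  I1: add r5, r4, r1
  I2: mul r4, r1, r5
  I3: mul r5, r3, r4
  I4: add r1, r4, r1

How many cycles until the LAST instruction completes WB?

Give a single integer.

I0 sub r5 <- r1,r1: IF@1 ID@2 stall=0 (-) EX@3 MEM@4 WB@5
I1 add r5 <- r4,r1: IF@2 ID@3 stall=0 (-) EX@4 MEM@5 WB@6
I2 mul r4 <- r1,r5: IF@3 ID@4 stall=2 (RAW on I1.r5 (WB@6)) EX@7 MEM@8 WB@9
I3 mul r5 <- r3,r4: IF@4 ID@7 stall=2 (RAW on I2.r4 (WB@9)) EX@10 MEM@11 WB@12
I4 add r1 <- r4,r1: IF@7 ID@10 stall=0 (-) EX@11 MEM@12 WB@13

Answer: 13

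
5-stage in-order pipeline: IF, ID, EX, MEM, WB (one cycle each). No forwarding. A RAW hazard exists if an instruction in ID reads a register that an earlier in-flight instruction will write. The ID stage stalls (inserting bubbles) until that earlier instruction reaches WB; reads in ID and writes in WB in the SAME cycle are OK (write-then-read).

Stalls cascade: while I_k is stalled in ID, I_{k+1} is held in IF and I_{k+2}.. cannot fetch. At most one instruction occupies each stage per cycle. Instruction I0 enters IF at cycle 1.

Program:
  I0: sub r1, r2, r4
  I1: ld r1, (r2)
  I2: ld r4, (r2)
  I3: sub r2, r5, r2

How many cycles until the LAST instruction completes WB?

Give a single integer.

I0 sub r1 <- r2,r4: IF@1 ID@2 stall=0 (-) EX@3 MEM@4 WB@5
I1 ld r1 <- r2: IF@2 ID@3 stall=0 (-) EX@4 MEM@5 WB@6
I2 ld r4 <- r2: IF@3 ID@4 stall=0 (-) EX@5 MEM@6 WB@7
I3 sub r2 <- r5,r2: IF@4 ID@5 stall=0 (-) EX@6 MEM@7 WB@8

Answer: 8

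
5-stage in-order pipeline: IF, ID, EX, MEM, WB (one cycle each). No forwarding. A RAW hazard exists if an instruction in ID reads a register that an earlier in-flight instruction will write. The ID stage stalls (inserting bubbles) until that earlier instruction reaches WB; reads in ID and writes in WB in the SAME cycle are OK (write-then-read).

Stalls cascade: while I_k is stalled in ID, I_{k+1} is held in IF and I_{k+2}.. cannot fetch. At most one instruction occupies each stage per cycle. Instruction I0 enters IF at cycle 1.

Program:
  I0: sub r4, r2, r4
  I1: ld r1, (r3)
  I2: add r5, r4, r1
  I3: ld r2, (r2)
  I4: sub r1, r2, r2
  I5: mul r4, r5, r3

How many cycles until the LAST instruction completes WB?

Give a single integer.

Answer: 14

Derivation:
I0 sub r4 <- r2,r4: IF@1 ID@2 stall=0 (-) EX@3 MEM@4 WB@5
I1 ld r1 <- r3: IF@2 ID@3 stall=0 (-) EX@4 MEM@5 WB@6
I2 add r5 <- r4,r1: IF@3 ID@4 stall=2 (RAW on I1.r1 (WB@6)) EX@7 MEM@8 WB@9
I3 ld r2 <- r2: IF@4 ID@7 stall=0 (-) EX@8 MEM@9 WB@10
I4 sub r1 <- r2,r2: IF@7 ID@8 stall=2 (RAW on I3.r2 (WB@10)) EX@11 MEM@12 WB@13
I5 mul r4 <- r5,r3: IF@8 ID@11 stall=0 (-) EX@12 MEM@13 WB@14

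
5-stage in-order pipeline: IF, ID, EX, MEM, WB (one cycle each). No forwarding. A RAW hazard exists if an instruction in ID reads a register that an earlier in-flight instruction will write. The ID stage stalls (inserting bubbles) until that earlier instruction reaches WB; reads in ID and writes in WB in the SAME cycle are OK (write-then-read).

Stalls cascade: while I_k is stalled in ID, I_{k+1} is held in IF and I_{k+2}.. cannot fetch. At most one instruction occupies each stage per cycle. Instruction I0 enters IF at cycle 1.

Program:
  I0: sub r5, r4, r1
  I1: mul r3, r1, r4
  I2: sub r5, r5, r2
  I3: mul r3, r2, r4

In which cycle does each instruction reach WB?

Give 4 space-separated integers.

I0 sub r5 <- r4,r1: IF@1 ID@2 stall=0 (-) EX@3 MEM@4 WB@5
I1 mul r3 <- r1,r4: IF@2 ID@3 stall=0 (-) EX@4 MEM@5 WB@6
I2 sub r5 <- r5,r2: IF@3 ID@4 stall=1 (RAW on I0.r5 (WB@5)) EX@6 MEM@7 WB@8
I3 mul r3 <- r2,r4: IF@4 ID@6 stall=0 (-) EX@7 MEM@8 WB@9

Answer: 5 6 8 9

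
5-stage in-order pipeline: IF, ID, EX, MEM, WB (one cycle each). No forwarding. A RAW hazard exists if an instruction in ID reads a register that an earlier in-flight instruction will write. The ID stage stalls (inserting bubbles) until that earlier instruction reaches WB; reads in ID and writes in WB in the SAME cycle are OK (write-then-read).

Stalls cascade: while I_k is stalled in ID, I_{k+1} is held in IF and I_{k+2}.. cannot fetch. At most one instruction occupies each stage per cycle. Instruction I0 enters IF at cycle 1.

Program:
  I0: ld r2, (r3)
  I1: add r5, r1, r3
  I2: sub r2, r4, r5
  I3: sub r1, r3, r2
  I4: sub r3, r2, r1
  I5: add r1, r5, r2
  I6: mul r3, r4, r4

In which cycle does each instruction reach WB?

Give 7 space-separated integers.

Answer: 5 6 9 12 15 16 17

Derivation:
I0 ld r2 <- r3: IF@1 ID@2 stall=0 (-) EX@3 MEM@4 WB@5
I1 add r5 <- r1,r3: IF@2 ID@3 stall=0 (-) EX@4 MEM@5 WB@6
I2 sub r2 <- r4,r5: IF@3 ID@4 stall=2 (RAW on I1.r5 (WB@6)) EX@7 MEM@8 WB@9
I3 sub r1 <- r3,r2: IF@4 ID@7 stall=2 (RAW on I2.r2 (WB@9)) EX@10 MEM@11 WB@12
I4 sub r3 <- r2,r1: IF@7 ID@10 stall=2 (RAW on I3.r1 (WB@12)) EX@13 MEM@14 WB@15
I5 add r1 <- r5,r2: IF@10 ID@13 stall=0 (-) EX@14 MEM@15 WB@16
I6 mul r3 <- r4,r4: IF@13 ID@14 stall=0 (-) EX@15 MEM@16 WB@17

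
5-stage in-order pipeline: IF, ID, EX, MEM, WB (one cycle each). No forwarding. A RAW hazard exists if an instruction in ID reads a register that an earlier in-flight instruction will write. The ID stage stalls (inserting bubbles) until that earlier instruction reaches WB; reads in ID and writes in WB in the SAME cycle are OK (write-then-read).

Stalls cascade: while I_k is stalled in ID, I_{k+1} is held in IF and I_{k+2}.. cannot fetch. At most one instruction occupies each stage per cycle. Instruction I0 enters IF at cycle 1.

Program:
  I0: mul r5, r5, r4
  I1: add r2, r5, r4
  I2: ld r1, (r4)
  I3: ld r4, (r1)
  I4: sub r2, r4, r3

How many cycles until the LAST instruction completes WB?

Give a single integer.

Answer: 15

Derivation:
I0 mul r5 <- r5,r4: IF@1 ID@2 stall=0 (-) EX@3 MEM@4 WB@5
I1 add r2 <- r5,r4: IF@2 ID@3 stall=2 (RAW on I0.r5 (WB@5)) EX@6 MEM@7 WB@8
I2 ld r1 <- r4: IF@3 ID@6 stall=0 (-) EX@7 MEM@8 WB@9
I3 ld r4 <- r1: IF@6 ID@7 stall=2 (RAW on I2.r1 (WB@9)) EX@10 MEM@11 WB@12
I4 sub r2 <- r4,r3: IF@7 ID@10 stall=2 (RAW on I3.r4 (WB@12)) EX@13 MEM@14 WB@15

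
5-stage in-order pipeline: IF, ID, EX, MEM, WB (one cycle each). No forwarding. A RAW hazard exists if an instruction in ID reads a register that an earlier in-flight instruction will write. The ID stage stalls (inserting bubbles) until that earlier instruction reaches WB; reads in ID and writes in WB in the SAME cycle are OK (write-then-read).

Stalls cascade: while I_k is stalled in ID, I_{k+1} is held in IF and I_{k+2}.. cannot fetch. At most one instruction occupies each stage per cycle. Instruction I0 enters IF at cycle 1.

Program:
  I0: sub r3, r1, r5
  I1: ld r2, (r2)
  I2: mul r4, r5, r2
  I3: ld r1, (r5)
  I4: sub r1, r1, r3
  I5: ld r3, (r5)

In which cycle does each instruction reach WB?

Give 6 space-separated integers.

Answer: 5 6 9 10 13 14

Derivation:
I0 sub r3 <- r1,r5: IF@1 ID@2 stall=0 (-) EX@3 MEM@4 WB@5
I1 ld r2 <- r2: IF@2 ID@3 stall=0 (-) EX@4 MEM@5 WB@6
I2 mul r4 <- r5,r2: IF@3 ID@4 stall=2 (RAW on I1.r2 (WB@6)) EX@7 MEM@8 WB@9
I3 ld r1 <- r5: IF@4 ID@7 stall=0 (-) EX@8 MEM@9 WB@10
I4 sub r1 <- r1,r3: IF@7 ID@8 stall=2 (RAW on I3.r1 (WB@10)) EX@11 MEM@12 WB@13
I5 ld r3 <- r5: IF@8 ID@11 stall=0 (-) EX@12 MEM@13 WB@14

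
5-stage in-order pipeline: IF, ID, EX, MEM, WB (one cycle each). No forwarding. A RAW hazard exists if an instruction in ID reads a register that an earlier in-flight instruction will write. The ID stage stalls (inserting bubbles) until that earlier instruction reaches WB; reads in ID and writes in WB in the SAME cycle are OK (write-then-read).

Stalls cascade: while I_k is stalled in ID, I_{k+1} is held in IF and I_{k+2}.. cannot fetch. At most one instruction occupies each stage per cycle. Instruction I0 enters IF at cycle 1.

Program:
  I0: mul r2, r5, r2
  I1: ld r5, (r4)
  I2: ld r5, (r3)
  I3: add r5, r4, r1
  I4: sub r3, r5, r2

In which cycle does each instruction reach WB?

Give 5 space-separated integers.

I0 mul r2 <- r5,r2: IF@1 ID@2 stall=0 (-) EX@3 MEM@4 WB@5
I1 ld r5 <- r4: IF@2 ID@3 stall=0 (-) EX@4 MEM@5 WB@6
I2 ld r5 <- r3: IF@3 ID@4 stall=0 (-) EX@5 MEM@6 WB@7
I3 add r5 <- r4,r1: IF@4 ID@5 stall=0 (-) EX@6 MEM@7 WB@8
I4 sub r3 <- r5,r2: IF@5 ID@6 stall=2 (RAW on I3.r5 (WB@8)) EX@9 MEM@10 WB@11

Answer: 5 6 7 8 11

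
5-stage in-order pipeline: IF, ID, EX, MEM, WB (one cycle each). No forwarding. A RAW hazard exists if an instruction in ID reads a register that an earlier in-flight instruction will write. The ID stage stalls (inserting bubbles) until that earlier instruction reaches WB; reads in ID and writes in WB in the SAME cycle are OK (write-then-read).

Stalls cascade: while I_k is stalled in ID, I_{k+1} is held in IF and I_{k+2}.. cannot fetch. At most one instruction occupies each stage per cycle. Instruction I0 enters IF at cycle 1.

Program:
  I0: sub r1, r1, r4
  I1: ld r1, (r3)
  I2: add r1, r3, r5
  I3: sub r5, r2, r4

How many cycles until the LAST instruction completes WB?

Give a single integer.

I0 sub r1 <- r1,r4: IF@1 ID@2 stall=0 (-) EX@3 MEM@4 WB@5
I1 ld r1 <- r3: IF@2 ID@3 stall=0 (-) EX@4 MEM@5 WB@6
I2 add r1 <- r3,r5: IF@3 ID@4 stall=0 (-) EX@5 MEM@6 WB@7
I3 sub r5 <- r2,r4: IF@4 ID@5 stall=0 (-) EX@6 MEM@7 WB@8

Answer: 8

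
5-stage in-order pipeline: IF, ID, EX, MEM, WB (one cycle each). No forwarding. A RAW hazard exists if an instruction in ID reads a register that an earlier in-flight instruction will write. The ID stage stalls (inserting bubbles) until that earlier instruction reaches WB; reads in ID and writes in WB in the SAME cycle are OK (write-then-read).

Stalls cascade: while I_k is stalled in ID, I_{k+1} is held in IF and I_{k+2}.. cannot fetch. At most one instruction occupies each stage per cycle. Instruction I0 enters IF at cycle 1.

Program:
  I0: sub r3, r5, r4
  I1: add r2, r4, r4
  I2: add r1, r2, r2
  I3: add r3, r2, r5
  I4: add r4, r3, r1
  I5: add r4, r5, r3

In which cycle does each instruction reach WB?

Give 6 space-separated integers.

I0 sub r3 <- r5,r4: IF@1 ID@2 stall=0 (-) EX@3 MEM@4 WB@5
I1 add r2 <- r4,r4: IF@2 ID@3 stall=0 (-) EX@4 MEM@5 WB@6
I2 add r1 <- r2,r2: IF@3 ID@4 stall=2 (RAW on I1.r2 (WB@6)) EX@7 MEM@8 WB@9
I3 add r3 <- r2,r5: IF@4 ID@7 stall=0 (-) EX@8 MEM@9 WB@10
I4 add r4 <- r3,r1: IF@7 ID@8 stall=2 (RAW on I3.r3 (WB@10)) EX@11 MEM@12 WB@13
I5 add r4 <- r5,r3: IF@8 ID@11 stall=0 (-) EX@12 MEM@13 WB@14

Answer: 5 6 9 10 13 14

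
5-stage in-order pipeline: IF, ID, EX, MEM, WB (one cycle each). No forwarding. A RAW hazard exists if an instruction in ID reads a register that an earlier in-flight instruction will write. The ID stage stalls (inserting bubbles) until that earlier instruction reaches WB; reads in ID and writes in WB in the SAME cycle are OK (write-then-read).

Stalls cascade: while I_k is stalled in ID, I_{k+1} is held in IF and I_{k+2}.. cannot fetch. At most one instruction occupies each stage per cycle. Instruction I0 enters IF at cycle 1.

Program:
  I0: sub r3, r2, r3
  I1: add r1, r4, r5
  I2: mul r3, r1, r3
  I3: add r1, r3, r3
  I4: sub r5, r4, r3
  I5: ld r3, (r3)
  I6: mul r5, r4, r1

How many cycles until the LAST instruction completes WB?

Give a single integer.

Answer: 15

Derivation:
I0 sub r3 <- r2,r3: IF@1 ID@2 stall=0 (-) EX@3 MEM@4 WB@5
I1 add r1 <- r4,r5: IF@2 ID@3 stall=0 (-) EX@4 MEM@5 WB@6
I2 mul r3 <- r1,r3: IF@3 ID@4 stall=2 (RAW on I1.r1 (WB@6)) EX@7 MEM@8 WB@9
I3 add r1 <- r3,r3: IF@4 ID@7 stall=2 (RAW on I2.r3 (WB@9)) EX@10 MEM@11 WB@12
I4 sub r5 <- r4,r3: IF@7 ID@10 stall=0 (-) EX@11 MEM@12 WB@13
I5 ld r3 <- r3: IF@10 ID@11 stall=0 (-) EX@12 MEM@13 WB@14
I6 mul r5 <- r4,r1: IF@11 ID@12 stall=0 (-) EX@13 MEM@14 WB@15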